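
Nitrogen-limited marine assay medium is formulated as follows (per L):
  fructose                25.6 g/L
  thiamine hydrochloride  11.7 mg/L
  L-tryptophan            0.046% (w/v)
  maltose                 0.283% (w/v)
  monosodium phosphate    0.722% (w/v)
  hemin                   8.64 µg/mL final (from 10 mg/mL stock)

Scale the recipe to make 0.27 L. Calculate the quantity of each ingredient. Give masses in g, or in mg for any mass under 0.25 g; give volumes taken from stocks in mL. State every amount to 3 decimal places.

Working volume: 0.27 L.
fructose: 25.6 g/L × 0.27 L = 6.912 g
thiamine hydrochloride: 11.7 mg/L × 0.27 L = 3.159 mg
L-tryptophan: 0.046 g per 100 mL × 270 mL ÷ 100 = 0.1242 g = 124.200 mg
maltose: 0.283% w/v = 2.83 g/L → 2.83 × 0.27 L = 0.764 g
monosodium phosphate: 0.722% w/v = 7.22 g/L → 7.22 × 0.27 L = 1.949 g
hemin: C1V1 = C2V2 → 8.64 µg/mL × 270 mL ÷ 10000 µg/mL = 0.233 mL

fructose 6.912 g; thiamine hydrochloride 3.159 mg; L-tryptophan 124.200 mg; maltose 0.764 g; monosodium phosphate 1.949 g; hemin 0.233 mL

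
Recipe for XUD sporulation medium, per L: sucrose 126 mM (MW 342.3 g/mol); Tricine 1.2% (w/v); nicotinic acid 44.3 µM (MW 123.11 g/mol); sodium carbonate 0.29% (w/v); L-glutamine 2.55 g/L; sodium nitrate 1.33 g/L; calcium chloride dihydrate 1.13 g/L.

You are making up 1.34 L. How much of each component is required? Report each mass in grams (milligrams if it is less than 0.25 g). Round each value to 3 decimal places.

sucrose 57.794 g; Tricine 16.080 g; nicotinic acid 7.308 mg; sodium carbonate 3.886 g; L-glutamine 3.417 g; sodium nitrate 1.782 g; calcium chloride dihydrate 1.514 g

Scale factor relative to 1 L: 1.34.
sucrose: 126 mmol/L × 342.3 g/mol × 1.34 L ÷ 1000 = 57.794 g
Tricine: 1.2% w/v = 12 g/L → 12 × 1.34 L = 16.080 g
nicotinic acid: 44.3 µmol/L × 123.11 g/mol × 1.34 L ÷ 1000 = 7.308 mg
sodium carbonate: 0.29% w/v = 2.9 g/L → 2.9 × 1.34 L = 3.886 g
L-glutamine: 2.55 g/L × 1.34 L = 3.417 g
sodium nitrate: 1.33 g/L × 1.34 L = 1.782 g
calcium chloride dihydrate: 1.13 g/L × 1.34 L = 1.514 g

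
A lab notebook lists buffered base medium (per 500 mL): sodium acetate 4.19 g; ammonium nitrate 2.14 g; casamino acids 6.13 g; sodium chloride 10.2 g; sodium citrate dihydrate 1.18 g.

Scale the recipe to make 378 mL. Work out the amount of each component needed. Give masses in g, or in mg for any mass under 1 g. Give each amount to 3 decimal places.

Scale factor = 378 mL / 500 mL = 0.756.
sodium acetate: 4.19 g × (378 mL / 500 mL) = 3.168 g
ammonium nitrate: 2.14 g × (378 mL / 500 mL) = 1.618 g
casamino acids: 6.13 g × (378 mL / 500 mL) = 4.634 g
sodium chloride: 10.2 g × (378 mL / 500 mL) = 7.711 g
sodium citrate dihydrate: 1.18 g × (378 mL / 500 mL) = 0.89208 g = 892.080 mg

sodium acetate 3.168 g; ammonium nitrate 1.618 g; casamino acids 4.634 g; sodium chloride 7.711 g; sodium citrate dihydrate 892.080 mg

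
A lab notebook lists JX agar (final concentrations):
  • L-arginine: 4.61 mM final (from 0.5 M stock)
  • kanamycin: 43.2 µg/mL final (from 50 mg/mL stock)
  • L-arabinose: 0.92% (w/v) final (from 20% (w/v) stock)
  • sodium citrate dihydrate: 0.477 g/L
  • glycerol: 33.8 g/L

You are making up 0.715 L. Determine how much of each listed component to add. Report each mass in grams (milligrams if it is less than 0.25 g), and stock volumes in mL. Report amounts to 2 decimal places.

Working volume: 0.715 L.
L-arginine: V = C2·V2/C1 = 4.61 mM × 715 mL ÷ 500 mM = 6.59 mL
kanamycin: dilute stock: 43.2 µg/mL × 715 mL ÷ 50000 µg/mL = 0.62 mL
L-arabinose: C1V1 = C2V2 → 0.92% ÷ 20% × 715 mL = 32.89 mL
sodium citrate dihydrate: 0.477 g/L × 0.715 L = 0.34 g
glycerol: 33.8 g/L × 0.715 L = 24.17 g

L-arginine 6.59 mL; kanamycin 0.62 mL; L-arabinose 32.89 mL; sodium citrate dihydrate 0.34 g; glycerol 24.17 g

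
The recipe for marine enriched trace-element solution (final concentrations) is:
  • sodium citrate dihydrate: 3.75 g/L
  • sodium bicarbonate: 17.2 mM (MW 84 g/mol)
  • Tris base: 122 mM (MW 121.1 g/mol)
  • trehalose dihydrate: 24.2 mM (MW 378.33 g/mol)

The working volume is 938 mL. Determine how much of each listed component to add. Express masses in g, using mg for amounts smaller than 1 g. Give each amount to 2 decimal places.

sodium citrate dihydrate 3.52 g; sodium bicarbonate 1.36 g; Tris base 13.86 g; trehalose dihydrate 8.59 g

Scale factor relative to 1 L: 0.938.
sodium citrate dihydrate: 3.75 g/L × 0.938 L = 3.52 g
sodium bicarbonate: 17.2 mmol/L × 84 g/mol × 0.938 L ÷ 1000 = 1.36 g
Tris base: 122 mmol/L × 121.1 g/mol × 0.938 L ÷ 1000 = 13.86 g
trehalose dihydrate: 24.2 mmol/L × 378.33 g/mol × 0.938 L ÷ 1000 = 8.59 g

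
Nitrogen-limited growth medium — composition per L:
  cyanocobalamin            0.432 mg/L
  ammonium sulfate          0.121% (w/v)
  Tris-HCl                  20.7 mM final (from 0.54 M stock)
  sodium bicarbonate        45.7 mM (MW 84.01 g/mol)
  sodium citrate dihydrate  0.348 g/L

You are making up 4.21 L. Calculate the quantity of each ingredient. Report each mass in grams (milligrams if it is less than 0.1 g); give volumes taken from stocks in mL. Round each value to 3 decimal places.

cyanocobalamin 1.819 mg; ammonium sulfate 5.094 g; Tris-HCl 161.383 mL; sodium bicarbonate 16.163 g; sodium citrate dihydrate 1.465 g

Working volume: 4.21 L.
cyanocobalamin: 0.432 mg/L × 4.21 L = 1.819 mg
ammonium sulfate: 0.121 g per 100 mL × 4210 mL ÷ 100 = 5.094 g
Tris-HCl: V = C2·V2/C1 = 20.7 mM × 4210 mL ÷ 540 mM = 161.383 mL
sodium bicarbonate: 45.7 mmol/L × 84.01 g/mol × 4.21 L ÷ 1000 = 16.163 g
sodium citrate dihydrate: 0.348 g/L × 4.21 L = 1.465 g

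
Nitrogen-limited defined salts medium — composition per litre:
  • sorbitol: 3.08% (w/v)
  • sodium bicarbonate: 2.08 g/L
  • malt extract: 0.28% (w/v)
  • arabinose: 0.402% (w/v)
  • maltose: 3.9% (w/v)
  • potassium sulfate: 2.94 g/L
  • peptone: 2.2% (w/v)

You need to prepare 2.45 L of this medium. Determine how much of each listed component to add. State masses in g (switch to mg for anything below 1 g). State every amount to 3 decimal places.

Scale factor relative to 1 L: 2.45.
sorbitol: 3.08% w/v = 30.8 g/L → 30.8 × 2.45 L = 75.460 g
sodium bicarbonate: 2.08 g/L × 2.45 L = 5.096 g
malt extract: 0.28% w/v = 2.8 g/L → 2.8 × 2.45 L = 6.860 g
arabinose: 0.402% w/v = 4.02 g/L → 4.02 × 2.45 L = 9.849 g
maltose: 3.9 g per 100 mL × 2450 mL ÷ 100 = 95.550 g
potassium sulfate: 2.94 g/L × 2.45 L = 7.203 g
peptone: 2.2% w/v = 22 g/L → 22 × 2.45 L = 53.900 g

sorbitol 75.460 g; sodium bicarbonate 5.096 g; malt extract 6.860 g; arabinose 9.849 g; maltose 95.550 g; potassium sulfate 7.203 g; peptone 53.900 g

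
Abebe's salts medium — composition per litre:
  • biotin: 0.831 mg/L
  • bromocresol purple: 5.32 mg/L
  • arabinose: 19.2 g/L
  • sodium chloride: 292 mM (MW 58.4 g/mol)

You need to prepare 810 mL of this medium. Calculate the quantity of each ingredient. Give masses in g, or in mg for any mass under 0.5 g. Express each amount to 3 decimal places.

Working volume: 810 mL = 0.81 L.
biotin: 0.831 mg/L × 0.81 L = 0.673 mg
bromocresol purple: 5.32 mg/L × 0.81 L = 4.309 mg
arabinose: 19.2 g/L × 0.81 L = 15.552 g
sodium chloride: 292 mmol/L × 58.4 g/mol × 0.81 L ÷ 1000 = 13.813 g

biotin 0.673 mg; bromocresol purple 4.309 mg; arabinose 15.552 g; sodium chloride 13.813 g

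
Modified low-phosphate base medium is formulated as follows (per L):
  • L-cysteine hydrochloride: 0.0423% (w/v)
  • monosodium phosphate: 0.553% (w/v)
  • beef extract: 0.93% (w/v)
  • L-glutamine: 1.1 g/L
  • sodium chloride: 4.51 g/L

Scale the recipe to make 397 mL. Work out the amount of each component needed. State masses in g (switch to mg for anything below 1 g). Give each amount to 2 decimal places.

L-cysteine hydrochloride 167.93 mg; monosodium phosphate 2.20 g; beef extract 3.69 g; L-glutamine 436.70 mg; sodium chloride 1.79 g

Scale factor relative to 1 L: 0.397.
L-cysteine hydrochloride: 0.0423 g per 100 mL × 397 mL ÷ 100 = 0.167931 g = 167.93 mg
monosodium phosphate: 0.553% w/v = 5.53 g/L → 5.53 × 0.397 L = 2.20 g
beef extract: 0.93% w/v = 9.3 g/L → 9.3 × 0.397 L = 3.69 g
L-glutamine: 1.1 g/L × 0.397 L = 0.4367 g = 436.70 mg
sodium chloride: 4.51 g/L × 0.397 L = 1.79 g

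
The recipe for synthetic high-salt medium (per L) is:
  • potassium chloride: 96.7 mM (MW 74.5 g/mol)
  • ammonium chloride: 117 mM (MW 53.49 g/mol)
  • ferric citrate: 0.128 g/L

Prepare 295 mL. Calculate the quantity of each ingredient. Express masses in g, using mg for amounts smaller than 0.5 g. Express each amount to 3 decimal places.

Scale factor relative to 1 L: 0.295.
potassium chloride: 96.7 mmol/L × 74.5 g/mol × 0.295 L ÷ 1000 = 2.125 g
ammonium chloride: 117 mmol/L × 53.49 g/mol × 0.295 L ÷ 1000 = 1.846 g
ferric citrate: 0.128 g/L × 0.295 L = 0.03776 g = 37.760 mg

potassium chloride 2.125 g; ammonium chloride 1.846 g; ferric citrate 37.760 mg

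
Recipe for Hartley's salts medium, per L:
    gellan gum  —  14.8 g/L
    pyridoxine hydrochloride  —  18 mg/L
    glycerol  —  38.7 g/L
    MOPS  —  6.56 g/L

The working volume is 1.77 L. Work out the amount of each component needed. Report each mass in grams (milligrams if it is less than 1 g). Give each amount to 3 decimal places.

gellan gum 26.196 g; pyridoxine hydrochloride 31.860 mg; glycerol 68.499 g; MOPS 11.611 g

Working volume: 1.77 L.
gellan gum: 14.8 g/L × 1.77 L = 26.196 g
pyridoxine hydrochloride: 18 mg/L × 1.77 L = 31.860 mg
glycerol: 38.7 g/L × 1.77 L = 68.499 g
MOPS: 6.56 g/L × 1.77 L = 11.611 g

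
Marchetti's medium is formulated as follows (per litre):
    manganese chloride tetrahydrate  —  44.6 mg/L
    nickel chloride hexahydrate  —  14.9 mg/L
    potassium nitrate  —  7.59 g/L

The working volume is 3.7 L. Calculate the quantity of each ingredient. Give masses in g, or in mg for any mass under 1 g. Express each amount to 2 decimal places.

Working volume: 3.7 L.
manganese chloride tetrahydrate: 44.6 mg/L × 3.7 L = 165.02 mg
nickel chloride hexahydrate: 14.9 mg/L × 3.7 L = 55.13 mg
potassium nitrate: 7.59 g/L × 3.7 L = 28.08 g

manganese chloride tetrahydrate 165.02 mg; nickel chloride hexahydrate 55.13 mg; potassium nitrate 28.08 g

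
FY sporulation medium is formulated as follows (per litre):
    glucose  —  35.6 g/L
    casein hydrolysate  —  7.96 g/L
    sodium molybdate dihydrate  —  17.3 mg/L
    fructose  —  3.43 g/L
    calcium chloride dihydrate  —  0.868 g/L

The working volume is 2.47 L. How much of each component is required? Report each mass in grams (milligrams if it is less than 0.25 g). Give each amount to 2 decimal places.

glucose 87.93 g; casein hydrolysate 19.66 g; sodium molybdate dihydrate 42.73 mg; fructose 8.47 g; calcium chloride dihydrate 2.14 g

Working volume: 2.47 L.
glucose: 35.6 g/L × 2.47 L = 87.93 g
casein hydrolysate: 7.96 g/L × 2.47 L = 19.66 g
sodium molybdate dihydrate: 17.3 mg/L × 2.47 L = 42.73 mg
fructose: 3.43 g/L × 2.47 L = 8.47 g
calcium chloride dihydrate: 0.868 g/L × 2.47 L = 2.14 g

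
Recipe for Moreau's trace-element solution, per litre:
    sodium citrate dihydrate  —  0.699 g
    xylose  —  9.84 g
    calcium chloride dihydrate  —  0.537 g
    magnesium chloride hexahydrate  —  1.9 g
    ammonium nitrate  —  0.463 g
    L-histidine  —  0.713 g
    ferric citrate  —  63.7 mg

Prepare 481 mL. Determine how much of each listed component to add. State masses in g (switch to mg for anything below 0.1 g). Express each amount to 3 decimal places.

Ratio of target to recipe volume: 481 / 1000 = 0.481.
sodium citrate dihydrate: 0.699 g × (481 mL / 1000 mL) = 0.336 g
xylose: 9.84 g × (481 mL / 1000 mL) = 4.733 g
calcium chloride dihydrate: 0.537 g × (481 mL / 1000 mL) = 0.258 g
magnesium chloride hexahydrate: 1.9 g × (481 mL / 1000 mL) = 0.914 g
ammonium nitrate: 0.463 g × (481 mL / 1000 mL) = 0.223 g
L-histidine: 0.713 g × (481 mL / 1000 mL) = 0.343 g
ferric citrate: 63.7 mg × (481 mL / 1000 mL) = 30.640 mg

sodium citrate dihydrate 0.336 g; xylose 4.733 g; calcium chloride dihydrate 0.258 g; magnesium chloride hexahydrate 0.914 g; ammonium nitrate 0.223 g; L-histidine 0.343 g; ferric citrate 30.640 mg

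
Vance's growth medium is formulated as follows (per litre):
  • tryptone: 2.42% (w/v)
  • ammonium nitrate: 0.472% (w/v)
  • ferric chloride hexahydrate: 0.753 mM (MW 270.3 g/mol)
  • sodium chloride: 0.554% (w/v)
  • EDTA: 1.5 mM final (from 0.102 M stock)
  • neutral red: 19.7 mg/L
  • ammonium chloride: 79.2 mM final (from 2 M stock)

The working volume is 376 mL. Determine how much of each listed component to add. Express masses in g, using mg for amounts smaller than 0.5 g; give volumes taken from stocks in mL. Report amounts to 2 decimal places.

Target volume = 376 mL = 0.376 L.
tryptone: 2.42 g per 100 mL × 376 mL ÷ 100 = 9.10 g
ammonium nitrate: 0.472 g per 100 mL × 376 mL ÷ 100 = 1.77 g
ferric chloride hexahydrate: 0.753 mmol/L × 270.3 mg/mmol × 0.376 L = 76.53 mg
sodium chloride: 0.554% w/v = 5.54 g/L → 5.54 × 0.376 L = 2.08 g
EDTA: V = C2·V2/C1 = 1.5 mM × 376 mL ÷ 102 mM = 5.53 mL
neutral red: 19.7 mg/L × 0.376 L = 7.41 mg
ammonium chloride: V = C2·V2/C1 = 79.2 mM × 376 mL ÷ 2000 mM = 14.89 mL

tryptone 9.10 g; ammonium nitrate 1.77 g; ferric chloride hexahydrate 76.53 mg; sodium chloride 2.08 g; EDTA 5.53 mL; neutral red 7.41 mg; ammonium chloride 14.89 mL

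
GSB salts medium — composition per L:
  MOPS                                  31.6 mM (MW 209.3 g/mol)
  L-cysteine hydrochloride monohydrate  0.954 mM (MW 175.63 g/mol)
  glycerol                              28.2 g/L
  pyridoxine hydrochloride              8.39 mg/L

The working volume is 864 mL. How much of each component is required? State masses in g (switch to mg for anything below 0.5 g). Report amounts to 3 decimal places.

MOPS 5.714 g; L-cysteine hydrochloride monohydrate 144.764 mg; glycerol 24.365 g; pyridoxine hydrochloride 7.249 mg

Target volume = 864 mL = 0.864 L.
MOPS: 31.6 mmol/L × 209.3 g/mol × 0.864 L ÷ 1000 = 5.714 g
L-cysteine hydrochloride monohydrate: 0.954 mmol/L × 175.63 mg/mmol × 0.864 L = 144.764 mg
glycerol: 28.2 g/L × 0.864 L = 24.365 g
pyridoxine hydrochloride: 8.39 mg/L × 0.864 L = 7.249 mg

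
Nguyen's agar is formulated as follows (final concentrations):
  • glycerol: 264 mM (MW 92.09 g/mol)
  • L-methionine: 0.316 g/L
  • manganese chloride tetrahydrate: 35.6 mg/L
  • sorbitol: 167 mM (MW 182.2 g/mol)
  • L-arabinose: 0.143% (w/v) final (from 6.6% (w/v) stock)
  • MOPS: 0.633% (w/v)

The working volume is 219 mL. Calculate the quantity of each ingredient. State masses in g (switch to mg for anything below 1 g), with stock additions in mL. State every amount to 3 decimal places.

glycerol 5.324 g; L-methionine 69.204 mg; manganese chloride tetrahydrate 7.796 mg; sorbitol 6.664 g; L-arabinose 4.745 mL; MOPS 1.386 g

Target volume = 219 mL = 0.219 L.
glycerol: 264 mmol/L × 92.09 g/mol × 0.219 L ÷ 1000 = 5.324 g
L-methionine: 0.316 g/L × 0.219 L = 0.069204 g = 69.204 mg
manganese chloride tetrahydrate: 35.6 mg/L × 0.219 L = 7.796 mg
sorbitol: 167 mmol/L × 182.2 g/mol × 0.219 L ÷ 1000 = 6.664 g
L-arabinose: V = C2·V2/C1 = 0.143% ÷ 6.6% × 219 mL = 4.745 mL
MOPS: 0.633% w/v = 6.33 g/L → 6.33 × 0.219 L = 1.386 g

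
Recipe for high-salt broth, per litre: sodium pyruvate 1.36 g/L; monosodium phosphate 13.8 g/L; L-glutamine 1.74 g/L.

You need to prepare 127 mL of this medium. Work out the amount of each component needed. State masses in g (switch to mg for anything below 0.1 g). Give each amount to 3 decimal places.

Target volume = 127 mL = 0.127 L.
sodium pyruvate: 1.36 g/L × 0.127 L = 0.173 g
monosodium phosphate: 13.8 g/L × 0.127 L = 1.753 g
L-glutamine: 1.74 g/L × 0.127 L = 0.221 g

sodium pyruvate 0.173 g; monosodium phosphate 1.753 g; L-glutamine 0.221 g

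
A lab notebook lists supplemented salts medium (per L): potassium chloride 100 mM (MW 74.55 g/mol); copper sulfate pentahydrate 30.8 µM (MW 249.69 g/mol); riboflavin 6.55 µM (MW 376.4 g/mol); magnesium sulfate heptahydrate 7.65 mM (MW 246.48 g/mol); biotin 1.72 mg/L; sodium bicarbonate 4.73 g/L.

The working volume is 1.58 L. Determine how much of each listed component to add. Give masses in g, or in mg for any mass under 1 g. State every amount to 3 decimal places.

Working volume: 1.58 L.
potassium chloride: 100 mmol/L × 74.55 g/mol × 1.58 L ÷ 1000 = 11.779 g
copper sulfate pentahydrate: 30.8 µmol/L × 249.69 g/mol × 1.58 L ÷ 1000 = 12.151 mg
riboflavin: 6.55 µmol/L × 376.4 g/mol × 1.58 L ÷ 1000 = 3.895 mg
magnesium sulfate heptahydrate: 7.65 mmol/L × 246.48 g/mol × 1.58 L ÷ 1000 = 2.979 g
biotin: 1.72 mg/L × 1.58 L = 2.718 mg
sodium bicarbonate: 4.73 g/L × 1.58 L = 7.473 g

potassium chloride 11.779 g; copper sulfate pentahydrate 12.151 mg; riboflavin 3.895 mg; magnesium sulfate heptahydrate 2.979 g; biotin 2.718 mg; sodium bicarbonate 7.473 g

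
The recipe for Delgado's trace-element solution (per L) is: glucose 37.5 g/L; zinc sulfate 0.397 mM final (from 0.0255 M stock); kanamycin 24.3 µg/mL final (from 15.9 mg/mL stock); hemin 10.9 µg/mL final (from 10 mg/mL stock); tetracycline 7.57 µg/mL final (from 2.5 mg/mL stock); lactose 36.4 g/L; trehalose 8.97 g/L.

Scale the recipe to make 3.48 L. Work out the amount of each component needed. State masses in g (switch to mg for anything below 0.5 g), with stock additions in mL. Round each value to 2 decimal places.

Working volume: 3.48 L.
glucose: 37.5 g/L × 3.48 L = 130.50 g
zinc sulfate: dilute stock: 0.397 mM × 3480 mL ÷ 25.5 mM = 54.18 mL
kanamycin: C1V1 = C2V2 → 24.3 µg/mL × 3480 mL ÷ 15900 µg/mL = 5.32 mL
hemin: dilute stock: 10.9 µg/mL × 3480 mL ÷ 10000 µg/mL = 3.79 mL
tetracycline: V = C2·V2/C1 = 7.57 µg/mL × 3480 mL ÷ 2500 µg/mL = 10.54 mL
lactose: 36.4 g/L × 3.48 L = 126.67 g
trehalose: 8.97 g/L × 3.48 L = 31.22 g

glucose 130.50 g; zinc sulfate 54.18 mL; kanamycin 5.32 mL; hemin 3.79 mL; tetracycline 10.54 mL; lactose 126.67 g; trehalose 31.22 g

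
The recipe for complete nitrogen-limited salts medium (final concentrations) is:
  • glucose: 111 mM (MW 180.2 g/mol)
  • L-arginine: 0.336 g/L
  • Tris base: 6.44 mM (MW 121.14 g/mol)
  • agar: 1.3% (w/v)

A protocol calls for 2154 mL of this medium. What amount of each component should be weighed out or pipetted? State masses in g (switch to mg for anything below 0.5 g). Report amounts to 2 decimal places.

Target volume = 2154 mL = 2.154 L.
glucose: 111 mmol/L × 180.2 g/mol × 2.154 L ÷ 1000 = 43.08 g
L-arginine: 0.336 g/L × 2.154 L = 0.72 g
Tris base: 6.44 mmol/L × 121.14 g/mol × 2.154 L ÷ 1000 = 1.68 g
agar: 1.3 g per 100 mL × 2154 mL ÷ 100 = 28.00 g

glucose 43.08 g; L-arginine 0.72 g; Tris base 1.68 g; agar 28.00 g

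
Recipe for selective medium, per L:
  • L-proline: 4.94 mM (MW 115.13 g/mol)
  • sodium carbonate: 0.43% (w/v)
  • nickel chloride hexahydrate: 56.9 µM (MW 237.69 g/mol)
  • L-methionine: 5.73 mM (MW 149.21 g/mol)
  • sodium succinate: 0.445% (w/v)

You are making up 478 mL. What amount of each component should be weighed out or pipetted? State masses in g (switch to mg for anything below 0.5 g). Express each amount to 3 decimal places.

L-proline 271.859 mg; sodium carbonate 2.055 g; nickel chloride hexahydrate 6.465 mg; L-methionine 408.677 mg; sodium succinate 2.127 g

Working volume: 478 mL = 0.478 L.
L-proline: 4.94 mmol/L × 115.13 mg/mmol × 0.478 L = 271.859 mg
sodium carbonate: 0.43% w/v = 4.3 g/L → 4.3 × 0.478 L = 2.055 g
nickel chloride hexahydrate: 56.9 µmol/L × 237.69 g/mol × 0.478 L ÷ 1000 = 6.465 mg
L-methionine: 5.73 mmol/L × 149.21 mg/mmol × 0.478 L = 408.677 mg
sodium succinate: 0.445% w/v = 4.45 g/L → 4.45 × 0.478 L = 2.127 g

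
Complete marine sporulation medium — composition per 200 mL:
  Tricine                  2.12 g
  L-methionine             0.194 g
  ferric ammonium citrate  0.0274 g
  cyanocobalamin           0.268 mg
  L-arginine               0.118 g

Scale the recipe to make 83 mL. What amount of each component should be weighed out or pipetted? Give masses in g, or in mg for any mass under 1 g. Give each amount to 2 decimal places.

Tricine 879.80 mg; L-methionine 80.51 mg; ferric ammonium citrate 11.37 mg; cyanocobalamin 0.11 mg; L-arginine 48.97 mg

Ratio of target to recipe volume: 83 / 200 = 0.415.
Tricine: 2.12 g × (83 mL / 200 mL) = 0.8798 g = 879.80 mg
L-methionine: 0.194 g × (83 mL / 200 mL) = 0.08051 g = 80.51 mg
ferric ammonium citrate: 0.0274 g × (83 mL / 200 mL) = 0.011371 g = 11.37 mg
cyanocobalamin: 0.268 mg × (83 mL / 200 mL) = 0.11 mg
L-arginine: 0.118 g × (83 mL / 200 mL) = 0.04897 g = 48.97 mg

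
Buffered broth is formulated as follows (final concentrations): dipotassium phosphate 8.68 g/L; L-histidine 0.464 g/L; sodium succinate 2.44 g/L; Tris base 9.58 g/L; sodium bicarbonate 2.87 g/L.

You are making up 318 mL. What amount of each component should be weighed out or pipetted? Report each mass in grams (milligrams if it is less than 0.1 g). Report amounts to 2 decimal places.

dipotassium phosphate 2.76 g; L-histidine 0.15 g; sodium succinate 0.78 g; Tris base 3.05 g; sodium bicarbonate 0.91 g

Working volume: 318 mL = 0.318 L.
dipotassium phosphate: 8.68 g/L × 0.318 L = 2.76 g
L-histidine: 0.464 g/L × 0.318 L = 0.15 g
sodium succinate: 2.44 g/L × 0.318 L = 0.78 g
Tris base: 9.58 g/L × 0.318 L = 3.05 g
sodium bicarbonate: 2.87 g/L × 0.318 L = 0.91 g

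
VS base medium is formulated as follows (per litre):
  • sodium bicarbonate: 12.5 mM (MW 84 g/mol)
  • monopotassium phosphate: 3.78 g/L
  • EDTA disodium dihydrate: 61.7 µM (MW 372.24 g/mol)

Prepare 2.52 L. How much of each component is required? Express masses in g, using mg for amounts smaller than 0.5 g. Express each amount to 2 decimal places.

Scale factor relative to 1 L: 2.52.
sodium bicarbonate: 12.5 mmol/L × 84 g/mol × 2.52 L ÷ 1000 = 2.65 g
monopotassium phosphate: 3.78 g/L × 2.52 L = 9.53 g
EDTA disodium dihydrate: 61.7 µmol/L × 372.24 g/mol × 2.52 L ÷ 1000 = 57.88 mg

sodium bicarbonate 2.65 g; monopotassium phosphate 9.53 g; EDTA disodium dihydrate 57.88 mg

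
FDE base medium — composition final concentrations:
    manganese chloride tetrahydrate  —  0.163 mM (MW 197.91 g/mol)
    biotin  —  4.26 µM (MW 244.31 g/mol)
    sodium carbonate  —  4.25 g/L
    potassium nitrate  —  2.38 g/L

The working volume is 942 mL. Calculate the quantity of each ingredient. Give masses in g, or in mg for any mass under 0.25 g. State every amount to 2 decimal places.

Working volume: 942 mL = 0.942 L.
manganese chloride tetrahydrate: 0.163 mmol/L × 197.91 mg/mmol × 0.942 L = 30.39 mg
biotin: 4.26 µmol/L × 244.31 g/mol × 0.942 L ÷ 1000 = 0.98 mg
sodium carbonate: 4.25 g/L × 0.942 L = 4.00 g
potassium nitrate: 2.38 g/L × 0.942 L = 2.24 g

manganese chloride tetrahydrate 30.39 mg; biotin 0.98 mg; sodium carbonate 4.00 g; potassium nitrate 2.24 g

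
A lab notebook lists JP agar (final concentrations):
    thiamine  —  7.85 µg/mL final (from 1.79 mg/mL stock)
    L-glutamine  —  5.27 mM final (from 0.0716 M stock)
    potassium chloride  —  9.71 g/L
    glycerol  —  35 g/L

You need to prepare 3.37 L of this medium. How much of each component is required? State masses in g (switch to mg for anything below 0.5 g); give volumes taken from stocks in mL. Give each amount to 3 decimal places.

Working volume: 3.37 L.
thiamine: C1V1 = C2V2 → 7.85 µg/mL × 3370 mL ÷ 1790 µg/mL = 14.779 mL
L-glutamine: V = C2·V2/C1 = 5.27 mM × 3370 mL ÷ 71.6 mM = 248.043 mL
potassium chloride: 9.71 g/L × 3.37 L = 32.723 g
glycerol: 35 g/L × 3.37 L = 117.950 g

thiamine 14.779 mL; L-glutamine 248.043 mL; potassium chloride 32.723 g; glycerol 117.950 g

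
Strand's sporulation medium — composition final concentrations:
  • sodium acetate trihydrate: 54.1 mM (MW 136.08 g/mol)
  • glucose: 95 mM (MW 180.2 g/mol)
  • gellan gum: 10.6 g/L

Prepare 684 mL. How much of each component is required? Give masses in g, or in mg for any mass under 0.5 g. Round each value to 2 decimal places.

Target volume = 684 mL = 0.684 L.
sodium acetate trihydrate: 54.1 mmol/L × 136.08 g/mol × 0.684 L ÷ 1000 = 5.04 g
glucose: 95 mmol/L × 180.2 g/mol × 0.684 L ÷ 1000 = 11.71 g
gellan gum: 10.6 g/L × 0.684 L = 7.25 g

sodium acetate trihydrate 5.04 g; glucose 11.71 g; gellan gum 7.25 g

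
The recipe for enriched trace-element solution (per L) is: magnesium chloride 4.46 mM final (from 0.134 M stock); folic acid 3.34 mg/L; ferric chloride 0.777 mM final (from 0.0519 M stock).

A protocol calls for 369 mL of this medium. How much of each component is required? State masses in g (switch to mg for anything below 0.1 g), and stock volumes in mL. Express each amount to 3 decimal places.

Working volume: 369 mL = 0.369 L.
magnesium chloride: V = C2·V2/C1 = 4.46 mM × 369 mL ÷ 134 mM = 12.282 mL
folic acid: 3.34 mg/L × 0.369 L = 1.232 mg
ferric chloride: V = C2·V2/C1 = 0.777 mM × 369 mL ÷ 51.9 mM = 5.524 mL

magnesium chloride 12.282 mL; folic acid 1.232 mg; ferric chloride 5.524 mL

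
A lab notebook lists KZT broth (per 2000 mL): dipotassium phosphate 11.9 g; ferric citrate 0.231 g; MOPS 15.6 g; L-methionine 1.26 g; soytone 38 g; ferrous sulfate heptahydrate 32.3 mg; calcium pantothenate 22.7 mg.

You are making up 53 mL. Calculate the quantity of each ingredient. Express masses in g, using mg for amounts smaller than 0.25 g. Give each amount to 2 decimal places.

dipotassium phosphate 0.32 g; ferric citrate 6.12 mg; MOPS 0.41 g; L-methionine 33.39 mg; soytone 1.01 g; ferrous sulfate heptahydrate 0.86 mg; calcium pantothenate 0.60 mg

Ratio of target to recipe volume: 53 / 2000 = 0.0265.
dipotassium phosphate: 11.9 g × (53 mL / 2000 mL) = 0.32 g
ferric citrate: 0.231 g × (53 mL / 2000 mL) = 0.0061215 g = 6.12 mg
MOPS: 15.6 g × (53 mL / 2000 mL) = 0.41 g
L-methionine: 1.26 g × (53 mL / 2000 mL) = 0.03339 g = 33.39 mg
soytone: 38 g × (53 mL / 2000 mL) = 1.01 g
ferrous sulfate heptahydrate: 32.3 mg × (53 mL / 2000 mL) = 0.86 mg
calcium pantothenate: 22.7 mg × (53 mL / 2000 mL) = 0.60 mg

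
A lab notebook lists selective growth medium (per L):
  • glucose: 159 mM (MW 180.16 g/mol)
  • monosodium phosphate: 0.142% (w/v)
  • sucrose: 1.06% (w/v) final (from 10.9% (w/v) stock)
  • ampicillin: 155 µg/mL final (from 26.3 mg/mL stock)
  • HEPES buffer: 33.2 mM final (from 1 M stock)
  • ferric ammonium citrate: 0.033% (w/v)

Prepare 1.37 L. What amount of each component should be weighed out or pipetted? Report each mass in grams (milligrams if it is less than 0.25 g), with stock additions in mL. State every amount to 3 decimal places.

glucose 39.244 g; monosodium phosphate 1.945 g; sucrose 133.229 mL; ampicillin 8.074 mL; HEPES buffer 45.484 mL; ferric ammonium citrate 0.452 g

Scale factor relative to 1 L: 1.37.
glucose: 159 mmol/L × 180.16 g/mol × 1.37 L ÷ 1000 = 39.244 g
monosodium phosphate: 0.142% w/v = 1.42 g/L → 1.42 × 1.37 L = 1.945 g
sucrose: V = C2·V2/C1 = 1.06% ÷ 10.9% × 1370 mL = 133.229 mL
ampicillin: V = C2·V2/C1 = 155 µg/mL × 1370 mL ÷ 26300 µg/mL = 8.074 mL
HEPES buffer: dilute stock: 33.2 mM × 1370 mL ÷ 1000 mM = 45.484 mL
ferric ammonium citrate: 0.033% w/v = 0.33 g/L → 0.33 × 1.37 L = 0.452 g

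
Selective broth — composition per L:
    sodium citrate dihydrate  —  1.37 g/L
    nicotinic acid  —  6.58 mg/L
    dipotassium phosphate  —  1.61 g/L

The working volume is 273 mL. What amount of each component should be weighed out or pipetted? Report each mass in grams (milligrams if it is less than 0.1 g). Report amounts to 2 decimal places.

Target volume = 273 mL = 0.273 L.
sodium citrate dihydrate: 1.37 g/L × 0.273 L = 0.37 g
nicotinic acid: 6.58 mg/L × 0.273 L = 1.80 mg
dipotassium phosphate: 1.61 g/L × 0.273 L = 0.44 g

sodium citrate dihydrate 0.37 g; nicotinic acid 1.80 mg; dipotassium phosphate 0.44 g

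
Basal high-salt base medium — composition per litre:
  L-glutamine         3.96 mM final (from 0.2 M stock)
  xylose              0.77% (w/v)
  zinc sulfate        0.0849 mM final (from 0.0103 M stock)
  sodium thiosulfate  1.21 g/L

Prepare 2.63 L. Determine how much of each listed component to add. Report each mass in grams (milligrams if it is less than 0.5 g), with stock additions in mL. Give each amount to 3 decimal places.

L-glutamine 52.074 mL; xylose 20.251 g; zinc sulfate 21.678 mL; sodium thiosulfate 3.182 g

Working volume: 2.63 L.
L-glutamine: V = C2·V2/C1 = 3.96 mM × 2630 mL ÷ 200 mM = 52.074 mL
xylose: 0.77% w/v = 7.7 g/L → 7.7 × 2.63 L = 20.251 g
zinc sulfate: V = C2·V2/C1 = 0.0849 mM × 2630 mL ÷ 10.3 mM = 21.678 mL
sodium thiosulfate: 1.21 g/L × 2.63 L = 3.182 g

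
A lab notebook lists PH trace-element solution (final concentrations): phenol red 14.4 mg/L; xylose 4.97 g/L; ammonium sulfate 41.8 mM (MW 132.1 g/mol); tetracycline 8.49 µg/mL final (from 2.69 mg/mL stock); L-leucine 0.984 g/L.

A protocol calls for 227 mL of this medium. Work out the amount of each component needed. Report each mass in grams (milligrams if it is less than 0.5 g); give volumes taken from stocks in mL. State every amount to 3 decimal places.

Target volume = 227 mL = 0.227 L.
phenol red: 14.4 mg/L × 0.227 L = 3.269 mg
xylose: 4.97 g/L × 0.227 L = 1.128 g
ammonium sulfate: 41.8 mmol/L × 132.1 g/mol × 0.227 L ÷ 1000 = 1.253 g
tetracycline: V = C2·V2/C1 = 8.49 µg/mL × 227 mL ÷ 2690 µg/mL = 0.716 mL
L-leucine: 0.984 g/L × 0.227 L = 0.223368 g = 223.368 mg

phenol red 3.269 mg; xylose 1.128 g; ammonium sulfate 1.253 g; tetracycline 0.716 mL; L-leucine 223.368 mg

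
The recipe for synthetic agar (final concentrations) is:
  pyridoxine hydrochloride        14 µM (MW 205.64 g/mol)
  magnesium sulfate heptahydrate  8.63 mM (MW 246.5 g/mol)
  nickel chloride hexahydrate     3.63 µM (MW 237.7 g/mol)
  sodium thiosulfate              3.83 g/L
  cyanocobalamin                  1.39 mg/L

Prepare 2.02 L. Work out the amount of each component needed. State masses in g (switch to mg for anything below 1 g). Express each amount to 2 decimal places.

pyridoxine hydrochloride 5.82 mg; magnesium sulfate heptahydrate 4.30 g; nickel chloride hexahydrate 1.74 mg; sodium thiosulfate 7.74 g; cyanocobalamin 2.81 mg

Working volume: 2.02 L.
pyridoxine hydrochloride: 14 µmol/L × 205.64 g/mol × 2.02 L ÷ 1000 = 5.82 mg
magnesium sulfate heptahydrate: 8.63 mmol/L × 246.5 g/mol × 2.02 L ÷ 1000 = 4.30 g
nickel chloride hexahydrate: 3.63 µmol/L × 237.7 g/mol × 2.02 L ÷ 1000 = 1.74 mg
sodium thiosulfate: 3.83 g/L × 2.02 L = 7.74 g
cyanocobalamin: 1.39 mg/L × 2.02 L = 2.81 mg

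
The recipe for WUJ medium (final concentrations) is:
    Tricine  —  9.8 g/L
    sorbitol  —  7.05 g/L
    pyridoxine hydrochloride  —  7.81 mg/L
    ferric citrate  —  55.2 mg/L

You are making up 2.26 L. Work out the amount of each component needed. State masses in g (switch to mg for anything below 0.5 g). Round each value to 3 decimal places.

Tricine 22.148 g; sorbitol 15.933 g; pyridoxine hydrochloride 17.651 mg; ferric citrate 124.752 mg

Working volume: 2.26 L.
Tricine: 9.8 g/L × 2.26 L = 22.148 g
sorbitol: 7.05 g/L × 2.26 L = 15.933 g
pyridoxine hydrochloride: 7.81 mg/L × 2.26 L = 17.651 mg
ferric citrate: 55.2 mg/L × 2.26 L = 124.752 mg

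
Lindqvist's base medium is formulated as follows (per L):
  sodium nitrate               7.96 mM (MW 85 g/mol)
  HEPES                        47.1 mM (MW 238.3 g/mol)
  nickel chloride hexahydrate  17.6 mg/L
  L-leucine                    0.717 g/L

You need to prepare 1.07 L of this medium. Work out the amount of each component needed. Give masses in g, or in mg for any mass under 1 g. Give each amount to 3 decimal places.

sodium nitrate 723.962 mg; HEPES 12.010 g; nickel chloride hexahydrate 18.832 mg; L-leucine 767.190 mg

Scale factor relative to 1 L: 1.07.
sodium nitrate: 7.96 mmol/L × 85 mg/mmol × 1.07 L = 723.962 mg
HEPES: 47.1 mmol/L × 238.3 g/mol × 1.07 L ÷ 1000 = 12.010 g
nickel chloride hexahydrate: 17.6 mg/L × 1.07 L = 18.832 mg
L-leucine: 0.717 g/L × 1.07 L = 0.76719 g = 767.190 mg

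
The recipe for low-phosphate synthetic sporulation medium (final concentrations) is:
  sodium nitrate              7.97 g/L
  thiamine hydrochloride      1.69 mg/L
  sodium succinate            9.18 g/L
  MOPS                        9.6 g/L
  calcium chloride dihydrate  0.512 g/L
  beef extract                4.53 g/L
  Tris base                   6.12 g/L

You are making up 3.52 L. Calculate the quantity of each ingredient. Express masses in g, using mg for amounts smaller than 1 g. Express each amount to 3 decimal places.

sodium nitrate 28.054 g; thiamine hydrochloride 5.949 mg; sodium succinate 32.314 g; MOPS 33.792 g; calcium chloride dihydrate 1.802 g; beef extract 15.946 g; Tris base 21.542 g

Scale factor relative to 1 L: 3.52.
sodium nitrate: 7.97 g/L × 3.52 L = 28.054 g
thiamine hydrochloride: 1.69 mg/L × 3.52 L = 5.949 mg
sodium succinate: 9.18 g/L × 3.52 L = 32.314 g
MOPS: 9.6 g/L × 3.52 L = 33.792 g
calcium chloride dihydrate: 0.512 g/L × 3.52 L = 1.802 g
beef extract: 4.53 g/L × 3.52 L = 15.946 g
Tris base: 6.12 g/L × 3.52 L = 21.542 g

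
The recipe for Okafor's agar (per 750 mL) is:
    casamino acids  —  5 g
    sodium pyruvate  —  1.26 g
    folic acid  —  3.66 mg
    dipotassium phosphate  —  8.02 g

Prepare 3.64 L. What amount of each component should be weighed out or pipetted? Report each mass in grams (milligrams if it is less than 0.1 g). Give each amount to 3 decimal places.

Ratio of target to recipe volume: 3640 / 750 = 4.85333.
casamino acids: 5 g × (3640 mL / 750 mL) = 24.267 g
sodium pyruvate: 1.26 g × (3640 mL / 750 mL) = 6.115 g
folic acid: 3.66 mg × (3640 mL / 750 mL) = 17.763 mg
dipotassium phosphate: 8.02 g × (3640 mL / 750 mL) = 38.924 g

casamino acids 24.267 g; sodium pyruvate 6.115 g; folic acid 17.763 mg; dipotassium phosphate 38.924 g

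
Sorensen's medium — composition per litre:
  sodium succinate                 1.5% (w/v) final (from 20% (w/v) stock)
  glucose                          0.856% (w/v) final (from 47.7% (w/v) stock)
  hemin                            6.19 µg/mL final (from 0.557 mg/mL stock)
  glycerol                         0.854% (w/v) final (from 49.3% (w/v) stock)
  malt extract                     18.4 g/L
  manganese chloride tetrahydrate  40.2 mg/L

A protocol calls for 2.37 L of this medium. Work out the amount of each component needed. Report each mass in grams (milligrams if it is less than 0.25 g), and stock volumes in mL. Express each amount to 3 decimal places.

Working volume: 2.37 L.
sodium succinate: dilute stock: 1.5% ÷ 20% × 2370 mL = 177.750 mL
glucose: dilute stock: 0.856% ÷ 47.7% × 2370 mL = 42.531 mL
hemin: dilute stock: 6.19 µg/mL × 2370 mL ÷ 557 µg/mL = 26.338 mL
glycerol: C1V1 = C2V2 → 0.854% ÷ 49.3% × 2370 mL = 41.054 mL
malt extract: 18.4 g/L × 2.37 L = 43.608 g
manganese chloride tetrahydrate: 40.2 mg/L × 2.37 L = 95.274 mg

sodium succinate 177.750 mL; glucose 42.531 mL; hemin 26.338 mL; glycerol 41.054 mL; malt extract 43.608 g; manganese chloride tetrahydrate 95.274 mg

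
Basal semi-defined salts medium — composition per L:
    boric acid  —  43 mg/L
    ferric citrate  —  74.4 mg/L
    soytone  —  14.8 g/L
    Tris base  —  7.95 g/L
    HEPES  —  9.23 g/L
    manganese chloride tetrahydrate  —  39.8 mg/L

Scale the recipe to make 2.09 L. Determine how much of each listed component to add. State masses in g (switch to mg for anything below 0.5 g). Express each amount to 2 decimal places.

Scale factor relative to 1 L: 2.09.
boric acid: 43 mg/L × 2.09 L = 89.87 mg
ferric citrate: 74.4 mg/L × 2.09 L = 155.50 mg
soytone: 14.8 g/L × 2.09 L = 30.93 g
Tris base: 7.95 g/L × 2.09 L = 16.62 g
HEPES: 9.23 g/L × 2.09 L = 19.29 g
manganese chloride tetrahydrate: 39.8 mg/L × 2.09 L = 83.18 mg

boric acid 89.87 mg; ferric citrate 155.50 mg; soytone 30.93 g; Tris base 16.62 g; HEPES 19.29 g; manganese chloride tetrahydrate 83.18 mg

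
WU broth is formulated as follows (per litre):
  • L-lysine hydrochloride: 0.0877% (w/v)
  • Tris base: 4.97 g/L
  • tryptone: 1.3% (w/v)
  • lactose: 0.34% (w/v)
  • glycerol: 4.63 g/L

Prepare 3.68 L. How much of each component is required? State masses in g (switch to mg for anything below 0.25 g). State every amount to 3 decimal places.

L-lysine hydrochloride 3.227 g; Tris base 18.290 g; tryptone 47.840 g; lactose 12.512 g; glycerol 17.038 g

Working volume: 3.68 L.
L-lysine hydrochloride: 0.0877% w/v = 0.877 g/L → 0.877 × 3.68 L = 3.227 g
Tris base: 4.97 g/L × 3.68 L = 18.290 g
tryptone: 1.3 g per 100 mL × 3680 mL ÷ 100 = 47.840 g
lactose: 0.34 g per 100 mL × 3680 mL ÷ 100 = 12.512 g
glycerol: 4.63 g/L × 3.68 L = 17.038 g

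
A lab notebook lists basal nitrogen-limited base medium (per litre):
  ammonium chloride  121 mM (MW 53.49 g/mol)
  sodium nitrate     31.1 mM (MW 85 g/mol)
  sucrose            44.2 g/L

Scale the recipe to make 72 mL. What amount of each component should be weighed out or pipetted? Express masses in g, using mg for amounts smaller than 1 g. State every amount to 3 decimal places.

ammonium chloride 466.005 mg; sodium nitrate 190.332 mg; sucrose 3.182 g

Scale factor relative to 1 L: 0.072.
ammonium chloride: 121 mmol/L × 53.49 mg/mmol × 0.072 L = 466.005 mg
sodium nitrate: 31.1 mmol/L × 85 mg/mmol × 0.072 L = 190.332 mg
sucrose: 44.2 g/L × 0.072 L = 3.182 g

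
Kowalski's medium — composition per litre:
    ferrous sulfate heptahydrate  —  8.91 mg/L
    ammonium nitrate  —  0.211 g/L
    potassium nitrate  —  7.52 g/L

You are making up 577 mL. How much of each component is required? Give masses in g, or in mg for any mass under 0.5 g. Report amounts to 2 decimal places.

Target volume = 577 mL = 0.577 L.
ferrous sulfate heptahydrate: 8.91 mg/L × 0.577 L = 5.14 mg
ammonium nitrate: 0.211 g/L × 0.577 L = 0.121747 g = 121.75 mg
potassium nitrate: 7.52 g/L × 0.577 L = 4.34 g

ferrous sulfate heptahydrate 5.14 mg; ammonium nitrate 121.75 mg; potassium nitrate 4.34 g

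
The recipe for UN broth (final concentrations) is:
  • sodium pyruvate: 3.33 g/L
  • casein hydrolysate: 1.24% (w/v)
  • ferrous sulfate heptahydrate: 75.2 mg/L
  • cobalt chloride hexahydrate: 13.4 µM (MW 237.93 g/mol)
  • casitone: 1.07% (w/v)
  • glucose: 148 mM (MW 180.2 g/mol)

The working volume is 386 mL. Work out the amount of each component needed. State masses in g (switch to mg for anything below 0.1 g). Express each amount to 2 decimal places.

Target volume = 386 mL = 0.386 L.
sodium pyruvate: 3.33 g/L × 0.386 L = 1.29 g
casein hydrolysate: 1.24% w/v = 12.4 g/L → 12.4 × 0.386 L = 4.79 g
ferrous sulfate heptahydrate: 75.2 mg/L × 0.386 L = 29.03 mg
cobalt chloride hexahydrate: 13.4 µmol/L × 237.93 g/mol × 0.386 L ÷ 1000 = 1.23 mg
casitone: 1.07% w/v = 10.7 g/L → 10.7 × 0.386 L = 4.13 g
glucose: 148 mmol/L × 180.2 g/mol × 0.386 L ÷ 1000 = 10.29 g

sodium pyruvate 1.29 g; casein hydrolysate 4.79 g; ferrous sulfate heptahydrate 29.03 mg; cobalt chloride hexahydrate 1.23 mg; casitone 4.13 g; glucose 10.29 g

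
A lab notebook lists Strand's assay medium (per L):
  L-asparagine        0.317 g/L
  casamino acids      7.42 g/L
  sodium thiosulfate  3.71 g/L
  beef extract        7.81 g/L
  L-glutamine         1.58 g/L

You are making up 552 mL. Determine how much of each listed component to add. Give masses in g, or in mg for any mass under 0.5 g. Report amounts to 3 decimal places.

L-asparagine 174.984 mg; casamino acids 4.096 g; sodium thiosulfate 2.048 g; beef extract 4.311 g; L-glutamine 0.872 g

Target volume = 552 mL = 0.552 L.
L-asparagine: 0.317 g/L × 0.552 L = 0.174984 g = 174.984 mg
casamino acids: 7.42 g/L × 0.552 L = 4.096 g
sodium thiosulfate: 3.71 g/L × 0.552 L = 2.048 g
beef extract: 7.81 g/L × 0.552 L = 4.311 g
L-glutamine: 1.58 g/L × 0.552 L = 0.872 g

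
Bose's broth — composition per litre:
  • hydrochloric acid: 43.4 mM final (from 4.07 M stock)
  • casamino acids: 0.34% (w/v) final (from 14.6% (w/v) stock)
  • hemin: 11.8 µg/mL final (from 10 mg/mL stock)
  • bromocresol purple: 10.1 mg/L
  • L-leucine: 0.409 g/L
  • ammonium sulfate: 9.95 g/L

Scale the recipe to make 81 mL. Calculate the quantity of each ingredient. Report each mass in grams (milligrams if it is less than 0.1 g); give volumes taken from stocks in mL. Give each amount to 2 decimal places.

hydrochloric acid 0.86 mL; casamino acids 1.89 mL; hemin 0.10 mL; bromocresol purple 0.82 mg; L-leucine 33.13 mg; ammonium sulfate 0.81 g

Target volume = 81 mL = 0.081 L.
hydrochloric acid: dilute stock: 43.4 mM × 81 mL ÷ 4070 mM = 0.86 mL
casamino acids: C1V1 = C2V2 → 0.34% ÷ 14.6% × 81 mL = 1.89 mL
hemin: dilute stock: 11.8 µg/mL × 81 mL ÷ 10000 µg/mL = 0.10 mL
bromocresol purple: 10.1 mg/L × 0.081 L = 0.82 mg
L-leucine: 0.409 g/L × 0.081 L = 0.033129 g = 33.13 mg
ammonium sulfate: 9.95 g/L × 0.081 L = 0.81 g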